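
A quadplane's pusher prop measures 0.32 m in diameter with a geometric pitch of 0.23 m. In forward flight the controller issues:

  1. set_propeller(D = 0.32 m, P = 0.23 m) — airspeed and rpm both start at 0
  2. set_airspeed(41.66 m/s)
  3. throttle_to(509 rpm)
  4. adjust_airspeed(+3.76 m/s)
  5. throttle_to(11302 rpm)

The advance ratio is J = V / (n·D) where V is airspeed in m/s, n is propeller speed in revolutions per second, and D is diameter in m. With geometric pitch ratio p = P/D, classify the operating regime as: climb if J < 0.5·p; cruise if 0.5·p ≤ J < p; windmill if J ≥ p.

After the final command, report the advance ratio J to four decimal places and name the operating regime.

set_propeller: D = 0.32 m, P = 0.23 m (p = P/D = 0.718750); state ← (V=0, rpm=0)
set_airspeed(41.66): V ← 41.66 m/s
throttle_to(509): rpm ← 509
adjust_airspeed(+3.76): V ← 41.66 +3.76 = 45.42 m/s
throttle_to(11302): rpm ← 11302
final state: V = 45.42 m/s, rpm = 11302 → n = rpm/60 = 188.366667 rev/s
J = V / (n·D) = 45.42 / (188.366667 × 0.32) = 0.753517
regime bands: climb J<0.3594 | cruise [0.3594, 0.7188) | windmill J≥0.7188
J = 0.7535 → windmill

J = 0.7535, regime = windmill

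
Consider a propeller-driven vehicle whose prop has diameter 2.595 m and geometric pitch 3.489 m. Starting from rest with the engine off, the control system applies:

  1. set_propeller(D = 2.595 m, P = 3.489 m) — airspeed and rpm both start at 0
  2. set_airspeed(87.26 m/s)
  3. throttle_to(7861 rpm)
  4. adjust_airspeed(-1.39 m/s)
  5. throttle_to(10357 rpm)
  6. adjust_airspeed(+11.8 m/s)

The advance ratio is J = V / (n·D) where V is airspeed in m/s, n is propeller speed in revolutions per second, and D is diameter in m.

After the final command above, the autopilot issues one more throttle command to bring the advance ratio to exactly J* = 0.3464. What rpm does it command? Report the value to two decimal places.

rpm = 6519.24

set_propeller: D = 2.595 m, P = 3.489 m (p = P/D = 1.344509); state ← (V=0, rpm=0)
set_airspeed(87.26): V ← 87.26 m/s
throttle_to(7861): rpm ← 7861
adjust_airspeed(-1.39): V ← 87.26 -1.39 = 85.87 m/s
throttle_to(10357): rpm ← 10357
adjust_airspeed(+11.8): V ← 85.87 +11.8 = 97.67 m/s
final state: V = 97.67 m/s, rpm = 10357 → n = rpm/60 = 172.616667 rev/s
target J* = 0.3464; solve J* = V/(n·D) for n: n = V/(J*·D) = 97.67/(0.3464 × 2.595) = 108.654056 rev/s
rpm = 60·n = 6519.243349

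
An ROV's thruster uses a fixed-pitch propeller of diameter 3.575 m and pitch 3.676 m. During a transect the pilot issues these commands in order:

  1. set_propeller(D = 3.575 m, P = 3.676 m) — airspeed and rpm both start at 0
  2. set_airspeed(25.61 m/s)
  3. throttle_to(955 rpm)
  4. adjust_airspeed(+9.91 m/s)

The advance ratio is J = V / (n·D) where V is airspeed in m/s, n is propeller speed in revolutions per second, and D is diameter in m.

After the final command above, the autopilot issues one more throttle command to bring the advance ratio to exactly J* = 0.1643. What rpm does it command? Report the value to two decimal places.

rpm = 3628.36

set_propeller: D = 3.575 m, P = 3.676 m (p = P/D = 1.028252); state ← (V=0, rpm=0)
set_airspeed(25.61): V ← 25.61 m/s
throttle_to(955): rpm ← 955
adjust_airspeed(+9.91): V ← 25.61 +9.91 = 35.52 m/s
final state: V = 35.52 m/s, rpm = 955 → n = rpm/60 = 15.916667 rev/s
target J* = 0.1643; solve J* = V/(n·D) for n: n = V/(J*·D) = 35.52/(0.1643 × 3.575) = 60.472698 rev/s
rpm = 60·n = 3628.361900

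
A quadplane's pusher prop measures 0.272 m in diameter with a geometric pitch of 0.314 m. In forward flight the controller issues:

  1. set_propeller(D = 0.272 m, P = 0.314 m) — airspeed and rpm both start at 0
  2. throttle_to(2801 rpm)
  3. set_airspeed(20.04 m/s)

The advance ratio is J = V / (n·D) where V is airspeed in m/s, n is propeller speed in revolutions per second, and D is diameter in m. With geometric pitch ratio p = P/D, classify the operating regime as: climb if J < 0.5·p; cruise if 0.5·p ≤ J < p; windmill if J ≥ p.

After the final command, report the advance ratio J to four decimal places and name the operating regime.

J = 1.5782, regime = windmill

set_propeller: D = 0.272 m, P = 0.314 m (p = P/D = 1.154412); state ← (V=0, rpm=0)
throttle_to(2801): rpm ← 2801
set_airspeed(20.04): V ← 20.04 m/s
final state: V = 20.04 m/s, rpm = 2801 → n = rpm/60 = 46.683333 rev/s
J = V / (n·D) = 20.04 / (46.683333 × 0.272) = 1.578218
regime bands: climb J<0.5772 | cruise [0.5772, 1.1544) | windmill J≥1.1544
J = 1.5782 → windmill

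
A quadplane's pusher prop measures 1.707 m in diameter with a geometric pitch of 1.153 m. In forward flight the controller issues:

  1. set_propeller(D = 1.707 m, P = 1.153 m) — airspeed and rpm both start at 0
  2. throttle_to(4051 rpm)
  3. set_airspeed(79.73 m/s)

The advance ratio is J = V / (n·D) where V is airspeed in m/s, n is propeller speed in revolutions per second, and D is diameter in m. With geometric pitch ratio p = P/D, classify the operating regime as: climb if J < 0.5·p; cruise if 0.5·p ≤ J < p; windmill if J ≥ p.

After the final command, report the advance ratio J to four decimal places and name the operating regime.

J = 0.6918, regime = windmill

set_propeller: D = 1.707 m, P = 1.153 m (p = P/D = 0.675454); state ← (V=0, rpm=0)
throttle_to(4051): rpm ← 4051
set_airspeed(79.73): V ← 79.73 m/s
final state: V = 79.73 m/s, rpm = 4051 → n = rpm/60 = 67.516667 rev/s
J = V / (n·D) = 79.73 / (67.516667 × 1.707) = 0.691795
regime bands: climb J<0.3377 | cruise [0.3377, 0.6755) | windmill J≥0.6755
J = 0.6918 → windmill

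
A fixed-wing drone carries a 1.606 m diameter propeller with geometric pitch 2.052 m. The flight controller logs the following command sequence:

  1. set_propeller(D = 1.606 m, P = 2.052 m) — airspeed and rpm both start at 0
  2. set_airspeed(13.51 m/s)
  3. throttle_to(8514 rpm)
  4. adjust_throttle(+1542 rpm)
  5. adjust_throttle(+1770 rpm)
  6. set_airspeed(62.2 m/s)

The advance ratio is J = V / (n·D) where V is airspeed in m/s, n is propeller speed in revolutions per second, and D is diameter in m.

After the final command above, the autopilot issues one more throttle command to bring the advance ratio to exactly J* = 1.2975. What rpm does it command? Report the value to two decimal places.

set_propeller: D = 1.606 m, P = 2.052 m (p = P/D = 1.277709); state ← (V=0, rpm=0)
set_airspeed(13.51): V ← 13.51 m/s
throttle_to(8514): rpm ← 8514
adjust_throttle(+1542): rpm ← 8514 +1542 = 10056
adjust_throttle(+1770): rpm ← 10056 +1770 = 11826
set_airspeed(62.2): V ← 62.2 m/s
final state: V = 62.2 m/s, rpm = 11826 → n = rpm/60 = 197.100000 rev/s
target J* = 1.2975; solve J* = V/(n·D) for n: n = V/(J*·D) = 62.2/(1.2975 × 1.606) = 29.849529 rev/s
rpm = 60·n = 1790.971717

rpm = 1790.97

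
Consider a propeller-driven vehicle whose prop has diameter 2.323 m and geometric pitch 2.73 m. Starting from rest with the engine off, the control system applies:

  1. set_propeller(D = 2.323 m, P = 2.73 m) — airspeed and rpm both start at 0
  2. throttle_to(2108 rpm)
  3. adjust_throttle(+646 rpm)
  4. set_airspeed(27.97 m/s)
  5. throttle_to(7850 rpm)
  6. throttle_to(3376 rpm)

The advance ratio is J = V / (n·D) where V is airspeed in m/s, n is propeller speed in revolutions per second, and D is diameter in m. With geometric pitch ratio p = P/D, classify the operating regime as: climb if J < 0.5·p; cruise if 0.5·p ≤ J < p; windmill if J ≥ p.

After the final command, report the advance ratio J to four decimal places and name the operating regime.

J = 0.2140, regime = climb

set_propeller: D = 2.323 m, P = 2.73 m (p = P/D = 1.175204); state ← (V=0, rpm=0)
throttle_to(2108): rpm ← 2108
adjust_throttle(+646): rpm ← 2108 +646 = 2754
set_airspeed(27.97): V ← 27.97 m/s
throttle_to(7850): rpm ← 7850
throttle_to(3376): rpm ← 3376
final state: V = 27.97 m/s, rpm = 3376 → n = rpm/60 = 56.266667 rev/s
J = V / (n·D) = 27.97 / (56.266667 × 2.323) = 0.213989
regime bands: climb J<0.5876 | cruise [0.5876, 1.1752) | windmill J≥1.1752
J = 0.2140 → climb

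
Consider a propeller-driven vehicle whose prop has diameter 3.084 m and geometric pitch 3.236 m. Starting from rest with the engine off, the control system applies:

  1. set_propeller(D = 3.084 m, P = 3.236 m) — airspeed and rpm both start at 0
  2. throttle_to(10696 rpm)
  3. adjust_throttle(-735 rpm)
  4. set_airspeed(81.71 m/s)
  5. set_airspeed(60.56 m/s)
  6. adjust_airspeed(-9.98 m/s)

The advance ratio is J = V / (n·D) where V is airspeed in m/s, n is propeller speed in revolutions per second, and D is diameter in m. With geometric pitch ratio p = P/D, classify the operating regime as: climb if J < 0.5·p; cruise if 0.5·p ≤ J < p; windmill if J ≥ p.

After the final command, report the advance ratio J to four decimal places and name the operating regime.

J = 0.0988, regime = climb

set_propeller: D = 3.084 m, P = 3.236 m (p = P/D = 1.049287); state ← (V=0, rpm=0)
throttle_to(10696): rpm ← 10696
adjust_throttle(-735): rpm ← 10696 -735 = 9961
set_airspeed(81.71): V ← 81.71 m/s
set_airspeed(60.56): V ← 60.56 m/s
adjust_airspeed(-9.98): V ← 60.56 -9.98 = 50.58 m/s
final state: V = 50.58 m/s, rpm = 9961 → n = rpm/60 = 166.016667 rev/s
J = V / (n·D) = 50.58 / (166.016667 × 3.084) = 0.098790
regime bands: climb J<0.5246 | cruise [0.5246, 1.0493) | windmill J≥1.0493
J = 0.0988 → climb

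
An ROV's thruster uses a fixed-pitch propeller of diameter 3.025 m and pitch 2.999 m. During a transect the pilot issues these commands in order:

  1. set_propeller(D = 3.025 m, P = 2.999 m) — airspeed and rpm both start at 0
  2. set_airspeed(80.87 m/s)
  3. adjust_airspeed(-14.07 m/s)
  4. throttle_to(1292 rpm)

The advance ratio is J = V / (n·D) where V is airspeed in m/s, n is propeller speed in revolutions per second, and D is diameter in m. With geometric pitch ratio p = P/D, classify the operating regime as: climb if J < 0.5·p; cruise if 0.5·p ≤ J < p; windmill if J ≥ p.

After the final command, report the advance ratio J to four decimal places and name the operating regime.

set_propeller: D = 3.025 m, P = 2.999 m (p = P/D = 0.991405); state ← (V=0, rpm=0)
set_airspeed(80.87): V ← 80.87 m/s
adjust_airspeed(-14.07): V ← 80.87 -14.07 = 66.8 m/s
throttle_to(1292): rpm ← 1292
final state: V = 66.8 m/s, rpm = 1292 → n = rpm/60 = 21.533333 rev/s
J = V / (n·D) = 66.8 / (21.533333 × 3.025) = 1.025510
regime bands: climb J<0.4957 | cruise [0.4957, 0.9914) | windmill J≥0.9914
J = 1.0255 → windmill

J = 1.0255, regime = windmill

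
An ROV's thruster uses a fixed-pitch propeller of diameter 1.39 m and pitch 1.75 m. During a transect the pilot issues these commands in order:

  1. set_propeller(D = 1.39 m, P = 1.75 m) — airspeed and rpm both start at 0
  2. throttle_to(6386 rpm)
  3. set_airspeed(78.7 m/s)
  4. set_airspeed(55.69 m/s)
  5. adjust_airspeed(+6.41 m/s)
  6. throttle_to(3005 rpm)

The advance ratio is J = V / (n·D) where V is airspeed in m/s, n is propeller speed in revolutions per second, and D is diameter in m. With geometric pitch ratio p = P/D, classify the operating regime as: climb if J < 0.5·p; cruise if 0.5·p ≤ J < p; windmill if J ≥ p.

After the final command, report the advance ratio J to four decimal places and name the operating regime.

J = 0.8920, regime = cruise

set_propeller: D = 1.39 m, P = 1.75 m (p = P/D = 1.258993); state ← (V=0, rpm=0)
throttle_to(6386): rpm ← 6386
set_airspeed(78.7): V ← 78.7 m/s
set_airspeed(55.69): V ← 55.69 m/s
adjust_airspeed(+6.41): V ← 55.69 +6.41 = 62.1 m/s
throttle_to(3005): rpm ← 3005
final state: V = 62.1 m/s, rpm = 3005 → n = rpm/60 = 50.083333 rev/s
J = V / (n·D) = 62.1 / (50.083333 × 1.39) = 0.892038
regime bands: climb J<0.6295 | cruise [0.6295, 1.2590) | windmill J≥1.2590
J = 0.8920 → cruise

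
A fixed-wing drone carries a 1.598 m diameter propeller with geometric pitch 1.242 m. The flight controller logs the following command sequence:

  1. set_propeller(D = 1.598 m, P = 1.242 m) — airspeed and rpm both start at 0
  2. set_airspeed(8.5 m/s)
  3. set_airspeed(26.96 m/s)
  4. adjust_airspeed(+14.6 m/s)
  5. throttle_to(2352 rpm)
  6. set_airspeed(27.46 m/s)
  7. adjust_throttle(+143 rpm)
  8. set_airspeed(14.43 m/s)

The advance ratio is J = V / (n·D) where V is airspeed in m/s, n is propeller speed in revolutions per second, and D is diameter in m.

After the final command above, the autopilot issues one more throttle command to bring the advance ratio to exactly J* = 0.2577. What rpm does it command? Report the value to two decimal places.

rpm = 2102.45

set_propeller: D = 1.598 m, P = 1.242 m (p = P/D = 0.777222); state ← (V=0, rpm=0)
set_airspeed(8.5): V ← 8.5 m/s
set_airspeed(26.96): V ← 26.96 m/s
adjust_airspeed(+14.6): V ← 26.96 +14.6 = 41.56 m/s
throttle_to(2352): rpm ← 2352
set_airspeed(27.46): V ← 27.46 m/s
adjust_throttle(+143): rpm ← 2352 +143 = 2495
set_airspeed(14.43): V ← 14.43 m/s
final state: V = 14.43 m/s, rpm = 2495 → n = rpm/60 = 41.583333 rev/s
target J* = 0.2577; solve J* = V/(n·D) for n: n = V/(J*·D) = 14.43/(0.2577 × 1.598) = 35.040891 rev/s
rpm = 60·n = 2102.453445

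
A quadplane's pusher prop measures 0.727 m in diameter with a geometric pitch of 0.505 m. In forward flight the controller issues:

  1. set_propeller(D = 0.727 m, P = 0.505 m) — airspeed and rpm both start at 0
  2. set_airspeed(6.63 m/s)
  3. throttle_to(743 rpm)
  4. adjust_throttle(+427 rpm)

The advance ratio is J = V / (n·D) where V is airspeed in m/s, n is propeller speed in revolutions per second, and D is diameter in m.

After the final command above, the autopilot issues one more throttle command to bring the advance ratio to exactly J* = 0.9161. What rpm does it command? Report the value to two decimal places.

set_propeller: D = 0.727 m, P = 0.505 m (p = P/D = 0.694635); state ← (V=0, rpm=0)
set_airspeed(6.63): V ← 6.63 m/s
throttle_to(743): rpm ← 743
adjust_throttle(+427): rpm ← 743 +427 = 1170
final state: V = 6.63 m/s, rpm = 1170 → n = rpm/60 = 19.500000 rev/s
target J* = 0.9161; solve J* = V/(n·D) for n: n = V/(J*·D) = 6.63/(0.9161 × 0.727) = 9.954885 rev/s
rpm = 60·n = 597.293082

rpm = 597.29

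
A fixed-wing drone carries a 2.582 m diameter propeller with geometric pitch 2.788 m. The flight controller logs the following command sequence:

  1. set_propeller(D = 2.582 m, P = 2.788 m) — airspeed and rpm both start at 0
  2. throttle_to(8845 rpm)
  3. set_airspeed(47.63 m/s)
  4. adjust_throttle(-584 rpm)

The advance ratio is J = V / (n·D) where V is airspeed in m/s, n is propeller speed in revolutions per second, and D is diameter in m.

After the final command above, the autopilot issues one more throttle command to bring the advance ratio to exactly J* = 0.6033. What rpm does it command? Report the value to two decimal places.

rpm = 1834.60

set_propeller: D = 2.582 m, P = 2.788 m (p = P/D = 1.079783); state ← (V=0, rpm=0)
throttle_to(8845): rpm ← 8845
set_airspeed(47.63): V ← 47.63 m/s
adjust_throttle(-584): rpm ← 8845 -584 = 8261
final state: V = 47.63 m/s, rpm = 8261 → n = rpm/60 = 137.683333 rev/s
target J* = 0.6033; solve J* = V/(n·D) for n: n = V/(J*·D) = 47.63/(0.6033 × 2.582) = 30.576729 rev/s
rpm = 60·n = 1834.603715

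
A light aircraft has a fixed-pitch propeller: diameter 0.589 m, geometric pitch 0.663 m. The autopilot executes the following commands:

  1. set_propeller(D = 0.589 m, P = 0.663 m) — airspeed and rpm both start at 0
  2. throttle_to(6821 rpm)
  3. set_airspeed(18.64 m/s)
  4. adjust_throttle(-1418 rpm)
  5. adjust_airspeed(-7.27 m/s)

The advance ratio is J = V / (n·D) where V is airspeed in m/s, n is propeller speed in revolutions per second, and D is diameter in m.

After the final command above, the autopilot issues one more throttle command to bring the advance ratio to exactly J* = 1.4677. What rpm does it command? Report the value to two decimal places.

rpm = 789.15

set_propeller: D = 0.589 m, P = 0.663 m (p = P/D = 1.125637); state ← (V=0, rpm=0)
throttle_to(6821): rpm ← 6821
set_airspeed(18.64): V ← 18.64 m/s
adjust_throttle(-1418): rpm ← 6821 -1418 = 5403
adjust_airspeed(-7.27): V ← 18.64 -7.27 = 11.37 m/s
final state: V = 11.37 m/s, rpm = 5403 → n = rpm/60 = 90.050000 rev/s
target J* = 1.4677; solve J* = V/(n·D) for n: n = V/(J*·D) = 11.37/(1.4677 × 0.589) = 13.152487 rev/s
rpm = 60·n = 789.149210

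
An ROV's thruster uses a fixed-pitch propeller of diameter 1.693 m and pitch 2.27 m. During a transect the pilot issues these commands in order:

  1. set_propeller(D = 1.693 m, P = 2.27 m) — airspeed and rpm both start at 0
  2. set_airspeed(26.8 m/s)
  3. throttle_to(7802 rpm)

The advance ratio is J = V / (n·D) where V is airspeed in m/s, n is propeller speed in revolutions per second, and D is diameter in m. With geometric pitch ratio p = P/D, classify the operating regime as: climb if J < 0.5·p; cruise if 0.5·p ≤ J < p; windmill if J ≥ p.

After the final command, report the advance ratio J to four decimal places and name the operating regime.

J = 0.1217, regime = climb

set_propeller: D = 1.693 m, P = 2.27 m (p = P/D = 1.340815); state ← (V=0, rpm=0)
set_airspeed(26.8): V ← 26.8 m/s
throttle_to(7802): rpm ← 7802
final state: V = 26.8 m/s, rpm = 7802 → n = rpm/60 = 130.033333 rev/s
J = V / (n·D) = 26.8 / (130.033333 × 1.693) = 0.121737
regime bands: climb J<0.6704 | cruise [0.6704, 1.3408) | windmill J≥1.3408
J = 0.1217 → climb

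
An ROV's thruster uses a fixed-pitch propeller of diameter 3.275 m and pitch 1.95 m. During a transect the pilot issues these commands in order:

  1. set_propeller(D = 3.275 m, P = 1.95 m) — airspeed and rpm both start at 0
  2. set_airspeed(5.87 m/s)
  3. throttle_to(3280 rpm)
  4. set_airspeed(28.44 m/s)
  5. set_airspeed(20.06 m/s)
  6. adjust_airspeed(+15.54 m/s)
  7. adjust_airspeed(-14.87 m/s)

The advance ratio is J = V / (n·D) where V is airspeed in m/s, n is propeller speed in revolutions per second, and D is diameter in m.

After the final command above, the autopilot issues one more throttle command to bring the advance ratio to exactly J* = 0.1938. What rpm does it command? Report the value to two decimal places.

rpm = 1959.68

set_propeller: D = 3.275 m, P = 1.95 m (p = P/D = 0.595420); state ← (V=0, rpm=0)
set_airspeed(5.87): V ← 5.87 m/s
throttle_to(3280): rpm ← 3280
set_airspeed(28.44): V ← 28.44 m/s
set_airspeed(20.06): V ← 20.06 m/s
adjust_airspeed(+15.54): V ← 20.06 +15.54 = 35.6 m/s
adjust_airspeed(-14.87): V ← 35.6 -14.87 = 20.73 m/s
final state: V = 20.73 m/s, rpm = 3280 → n = rpm/60 = 54.666667 rev/s
target J* = 0.1938; solve J* = V/(n·D) for n: n = V/(J*·D) = 20.73/(0.1938 × 3.275) = 32.661357 rev/s
rpm = 60·n = 1959.681422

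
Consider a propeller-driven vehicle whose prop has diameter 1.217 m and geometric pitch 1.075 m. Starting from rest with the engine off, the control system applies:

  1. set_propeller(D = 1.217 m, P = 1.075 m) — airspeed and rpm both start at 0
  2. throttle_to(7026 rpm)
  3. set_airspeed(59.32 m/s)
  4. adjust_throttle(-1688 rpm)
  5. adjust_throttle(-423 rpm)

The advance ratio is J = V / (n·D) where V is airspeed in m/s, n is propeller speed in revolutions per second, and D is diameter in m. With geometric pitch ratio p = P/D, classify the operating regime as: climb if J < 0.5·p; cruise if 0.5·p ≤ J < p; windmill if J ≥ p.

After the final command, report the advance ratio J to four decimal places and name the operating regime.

set_propeller: D = 1.217 m, P = 1.075 m (p = P/D = 0.883320); state ← (V=0, rpm=0)
throttle_to(7026): rpm ← 7026
set_airspeed(59.32): V ← 59.32 m/s
adjust_throttle(-1688): rpm ← 7026 -1688 = 5338
adjust_throttle(-423): rpm ← 5338 -423 = 4915
final state: V = 59.32 m/s, rpm = 4915 → n = rpm/60 = 81.916667 rev/s
J = V / (n·D) = 59.32 / (81.916667 × 1.217) = 0.595029
regime bands: climb J<0.4417 | cruise [0.4417, 0.8833) | windmill J≥0.8833
J = 0.5950 → cruise

J = 0.5950, regime = cruise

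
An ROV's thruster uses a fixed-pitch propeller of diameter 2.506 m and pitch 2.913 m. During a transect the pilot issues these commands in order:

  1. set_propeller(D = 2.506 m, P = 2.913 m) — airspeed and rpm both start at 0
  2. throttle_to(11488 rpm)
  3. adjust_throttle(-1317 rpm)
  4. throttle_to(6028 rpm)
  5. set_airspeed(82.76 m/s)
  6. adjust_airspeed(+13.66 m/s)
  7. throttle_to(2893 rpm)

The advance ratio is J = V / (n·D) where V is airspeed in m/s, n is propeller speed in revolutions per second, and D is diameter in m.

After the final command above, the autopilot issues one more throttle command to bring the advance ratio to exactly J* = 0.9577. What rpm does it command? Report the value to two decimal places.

set_propeller: D = 2.506 m, P = 2.913 m (p = P/D = 1.162410); state ← (V=0, rpm=0)
throttle_to(11488): rpm ← 11488
adjust_throttle(-1317): rpm ← 11488 -1317 = 10171
throttle_to(6028): rpm ← 6028
set_airspeed(82.76): V ← 82.76 m/s
adjust_airspeed(+13.66): V ← 82.76 +13.66 = 96.42 m/s
throttle_to(2893): rpm ← 2893
final state: V = 96.42 m/s, rpm = 2893 → n = rpm/60 = 48.216667 rev/s
target J* = 0.9577; solve J* = V/(n·D) for n: n = V/(J*·D) = 96.42/(0.9577 × 2.506) = 40.175064 rev/s
rpm = 60·n = 2410.503817

rpm = 2410.50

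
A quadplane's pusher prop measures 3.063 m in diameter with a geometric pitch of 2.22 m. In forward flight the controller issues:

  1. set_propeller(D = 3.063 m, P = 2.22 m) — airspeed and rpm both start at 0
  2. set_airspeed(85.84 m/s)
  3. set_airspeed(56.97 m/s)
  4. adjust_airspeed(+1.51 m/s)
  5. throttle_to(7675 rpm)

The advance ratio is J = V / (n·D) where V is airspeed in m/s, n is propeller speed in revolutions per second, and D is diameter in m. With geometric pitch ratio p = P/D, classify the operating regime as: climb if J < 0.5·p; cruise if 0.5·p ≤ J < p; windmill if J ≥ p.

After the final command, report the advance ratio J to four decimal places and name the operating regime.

J = 0.1493, regime = climb

set_propeller: D = 3.063 m, P = 2.22 m (p = P/D = 0.724780); state ← (V=0, rpm=0)
set_airspeed(85.84): V ← 85.84 m/s
set_airspeed(56.97): V ← 56.97 m/s
adjust_airspeed(+1.51): V ← 56.97 +1.51 = 58.48 m/s
throttle_to(7675): rpm ← 7675
final state: V = 58.48 m/s, rpm = 7675 → n = rpm/60 = 127.916667 rev/s
J = V / (n·D) = 58.48 / (127.916667 × 3.063) = 0.149256
regime bands: climb J<0.3624 | cruise [0.3624, 0.7248) | windmill J≥0.7248
J = 0.1493 → climb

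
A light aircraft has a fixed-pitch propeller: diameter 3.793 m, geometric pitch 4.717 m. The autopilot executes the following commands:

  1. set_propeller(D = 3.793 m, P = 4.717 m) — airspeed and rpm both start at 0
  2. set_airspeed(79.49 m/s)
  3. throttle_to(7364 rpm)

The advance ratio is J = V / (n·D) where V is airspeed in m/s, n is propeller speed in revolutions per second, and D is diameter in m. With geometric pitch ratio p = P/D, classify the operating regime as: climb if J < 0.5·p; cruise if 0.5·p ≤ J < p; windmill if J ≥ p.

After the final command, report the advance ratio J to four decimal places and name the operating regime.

set_propeller: D = 3.793 m, P = 4.717 m (p = P/D = 1.243607); state ← (V=0, rpm=0)
set_airspeed(79.49): V ← 79.49 m/s
throttle_to(7364): rpm ← 7364
final state: V = 79.49 m/s, rpm = 7364 → n = rpm/60 = 122.733333 rev/s
J = V / (n·D) = 79.49 / (122.733333 × 3.793) = 0.170753
regime bands: climb J<0.6218 | cruise [0.6218, 1.2436) | windmill J≥1.2436
J = 0.1708 → climb

J = 0.1708, regime = climb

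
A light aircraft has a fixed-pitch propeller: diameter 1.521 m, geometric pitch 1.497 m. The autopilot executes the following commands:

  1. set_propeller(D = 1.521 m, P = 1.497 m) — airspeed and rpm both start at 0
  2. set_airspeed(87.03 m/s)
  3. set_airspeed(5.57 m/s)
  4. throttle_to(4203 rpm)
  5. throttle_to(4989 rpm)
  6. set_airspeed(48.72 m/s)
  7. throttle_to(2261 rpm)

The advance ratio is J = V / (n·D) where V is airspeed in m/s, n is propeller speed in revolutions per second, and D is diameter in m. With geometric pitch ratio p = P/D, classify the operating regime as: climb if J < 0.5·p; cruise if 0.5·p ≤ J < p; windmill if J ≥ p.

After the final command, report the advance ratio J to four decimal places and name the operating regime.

J = 0.8500, regime = cruise

set_propeller: D = 1.521 m, P = 1.497 m (p = P/D = 0.984221); state ← (V=0, rpm=0)
set_airspeed(87.03): V ← 87.03 m/s
set_airspeed(5.57): V ← 5.57 m/s
throttle_to(4203): rpm ← 4203
throttle_to(4989): rpm ← 4989
set_airspeed(48.72): V ← 48.72 m/s
throttle_to(2261): rpm ← 2261
final state: V = 48.72 m/s, rpm = 2261 → n = rpm/60 = 37.683333 rev/s
J = V / (n·D) = 48.72 / (37.683333 × 1.521) = 0.850019
regime bands: climb J<0.4921 | cruise [0.4921, 0.9842) | windmill J≥0.9842
J = 0.8500 → cruise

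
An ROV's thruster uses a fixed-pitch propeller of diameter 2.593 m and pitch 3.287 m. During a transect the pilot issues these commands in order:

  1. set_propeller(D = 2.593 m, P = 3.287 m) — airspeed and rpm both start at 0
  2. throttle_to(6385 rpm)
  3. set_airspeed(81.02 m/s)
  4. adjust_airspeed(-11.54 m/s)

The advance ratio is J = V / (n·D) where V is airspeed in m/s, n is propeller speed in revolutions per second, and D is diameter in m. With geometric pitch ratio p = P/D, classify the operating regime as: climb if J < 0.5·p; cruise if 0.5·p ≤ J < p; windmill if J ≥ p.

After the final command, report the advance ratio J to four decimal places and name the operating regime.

set_propeller: D = 2.593 m, P = 3.287 m (p = P/D = 1.267644); state ← (V=0, rpm=0)
throttle_to(6385): rpm ← 6385
set_airspeed(81.02): V ← 81.02 m/s
adjust_airspeed(-11.54): V ← 81.02 -11.54 = 69.48 m/s
final state: V = 69.48 m/s, rpm = 6385 → n = rpm/60 = 106.416667 rev/s
J = V / (n·D) = 69.48 / (106.416667 × 2.593) = 0.251795
regime bands: climb J<0.6338 | cruise [0.6338, 1.2676) | windmill J≥1.2676
J = 0.2518 → climb

J = 0.2518, regime = climb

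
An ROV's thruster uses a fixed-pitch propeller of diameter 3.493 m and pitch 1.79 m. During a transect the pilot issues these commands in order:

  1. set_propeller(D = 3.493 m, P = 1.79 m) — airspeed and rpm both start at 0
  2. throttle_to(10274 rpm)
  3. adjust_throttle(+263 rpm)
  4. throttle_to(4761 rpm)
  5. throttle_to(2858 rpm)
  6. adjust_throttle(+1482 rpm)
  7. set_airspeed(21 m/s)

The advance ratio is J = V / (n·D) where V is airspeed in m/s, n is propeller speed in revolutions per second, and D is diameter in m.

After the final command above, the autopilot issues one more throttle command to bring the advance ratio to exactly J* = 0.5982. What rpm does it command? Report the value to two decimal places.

rpm = 603.01

set_propeller: D = 3.493 m, P = 1.79 m (p = P/D = 0.512453); state ← (V=0, rpm=0)
throttle_to(10274): rpm ← 10274
adjust_throttle(+263): rpm ← 10274 +263 = 10537
throttle_to(4761): rpm ← 4761
throttle_to(2858): rpm ← 2858
adjust_throttle(+1482): rpm ← 2858 +1482 = 4340
set_airspeed(21): V ← 21 m/s
final state: V = 21 m/s, rpm = 4340 → n = rpm/60 = 72.333333 rev/s
target J* = 0.5982; solve J* = V/(n·D) for n: n = V/(J*·D) = 21/(0.5982 × 3.493) = 10.050191 rev/s
rpm = 60·n = 603.011439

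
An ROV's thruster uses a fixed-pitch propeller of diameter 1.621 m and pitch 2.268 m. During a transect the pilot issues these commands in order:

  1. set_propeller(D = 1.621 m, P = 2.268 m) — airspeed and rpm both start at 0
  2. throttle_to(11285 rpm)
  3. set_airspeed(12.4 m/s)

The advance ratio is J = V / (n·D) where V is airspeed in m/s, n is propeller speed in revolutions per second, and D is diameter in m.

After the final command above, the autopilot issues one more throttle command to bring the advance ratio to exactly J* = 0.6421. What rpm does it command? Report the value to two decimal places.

set_propeller: D = 1.621 m, P = 2.268 m (p = P/D = 1.399136); state ← (V=0, rpm=0)
throttle_to(11285): rpm ← 11285
set_airspeed(12.4): V ← 12.4 m/s
final state: V = 12.4 m/s, rpm = 11285 → n = rpm/60 = 188.083333 rev/s
target J* = 0.6421; solve J* = V/(n·D) for n: n = V/(J*·D) = 12.4/(0.6421 × 1.621) = 11.913408 rev/s
rpm = 60·n = 714.804455

rpm = 714.80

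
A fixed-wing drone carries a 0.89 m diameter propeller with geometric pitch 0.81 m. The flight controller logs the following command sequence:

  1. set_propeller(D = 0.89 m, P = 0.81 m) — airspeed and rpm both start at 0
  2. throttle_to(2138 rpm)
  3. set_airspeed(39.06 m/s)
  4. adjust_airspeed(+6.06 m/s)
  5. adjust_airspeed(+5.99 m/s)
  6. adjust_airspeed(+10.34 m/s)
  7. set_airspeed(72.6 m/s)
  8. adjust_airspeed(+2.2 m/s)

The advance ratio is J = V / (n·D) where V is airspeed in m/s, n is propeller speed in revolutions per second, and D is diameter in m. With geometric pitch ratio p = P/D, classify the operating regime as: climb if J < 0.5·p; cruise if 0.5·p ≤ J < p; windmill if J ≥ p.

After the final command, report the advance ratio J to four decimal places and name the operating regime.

J = 2.3586, regime = windmill

set_propeller: D = 0.89 m, P = 0.81 m (p = P/D = 0.910112); state ← (V=0, rpm=0)
throttle_to(2138): rpm ← 2138
set_airspeed(39.06): V ← 39.06 m/s
adjust_airspeed(+6.06): V ← 39.06 +6.06 = 45.12 m/s
adjust_airspeed(+5.99): V ← 45.12 +5.99 = 51.11 m/s
adjust_airspeed(+10.34): V ← 51.11 +10.34 = 61.45 m/s
set_airspeed(72.6): V ← 72.6 m/s
adjust_airspeed(+2.2): V ← 72.6 +2.2 = 74.8 m/s
final state: V = 74.8 m/s, rpm = 2138 → n = rpm/60 = 35.633333 rev/s
J = V / (n·D) = 74.8 / (35.633333 × 0.89) = 2.358605
regime bands: climb J<0.4551 | cruise [0.4551, 0.9101) | windmill J≥0.9101
J = 2.3586 → windmill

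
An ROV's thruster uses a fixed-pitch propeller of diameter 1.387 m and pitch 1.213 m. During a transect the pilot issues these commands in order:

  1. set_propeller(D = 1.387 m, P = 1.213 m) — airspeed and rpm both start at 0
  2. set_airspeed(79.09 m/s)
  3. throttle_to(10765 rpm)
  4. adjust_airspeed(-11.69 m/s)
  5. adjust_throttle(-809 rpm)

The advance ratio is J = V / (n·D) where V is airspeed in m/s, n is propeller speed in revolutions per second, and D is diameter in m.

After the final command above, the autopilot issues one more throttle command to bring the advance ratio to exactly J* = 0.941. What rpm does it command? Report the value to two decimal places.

rpm = 3098.45

set_propeller: D = 1.387 m, P = 1.213 m (p = P/D = 0.874549); state ← (V=0, rpm=0)
set_airspeed(79.09): V ← 79.09 m/s
throttle_to(10765): rpm ← 10765
adjust_airspeed(-11.69): V ← 79.09 -11.69 = 67.4 m/s
adjust_throttle(-809): rpm ← 10765 -809 = 9956
final state: V = 67.4 m/s, rpm = 9956 → n = rpm/60 = 165.933333 rev/s
target J* = 0.941; solve J* = V/(n·D) for n: n = V/(J*·D) = 67.4/(0.941 × 1.387) = 51.640901 rev/s
rpm = 60·n = 3098.454068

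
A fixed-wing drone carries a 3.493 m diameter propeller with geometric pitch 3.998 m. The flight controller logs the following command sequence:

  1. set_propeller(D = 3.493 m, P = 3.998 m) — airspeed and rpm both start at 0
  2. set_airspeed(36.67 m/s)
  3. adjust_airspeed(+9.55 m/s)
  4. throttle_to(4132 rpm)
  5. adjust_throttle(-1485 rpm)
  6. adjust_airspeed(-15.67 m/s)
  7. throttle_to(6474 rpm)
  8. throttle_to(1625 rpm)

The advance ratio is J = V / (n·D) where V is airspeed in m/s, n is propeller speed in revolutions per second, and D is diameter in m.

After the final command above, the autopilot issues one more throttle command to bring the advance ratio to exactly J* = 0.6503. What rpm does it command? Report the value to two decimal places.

rpm = 806.96

set_propeller: D = 3.493 m, P = 3.998 m (p = P/D = 1.144575); state ← (V=0, rpm=0)
set_airspeed(36.67): V ← 36.67 m/s
adjust_airspeed(+9.55): V ← 36.67 +9.55 = 46.22 m/s
throttle_to(4132): rpm ← 4132
adjust_throttle(-1485): rpm ← 4132 -1485 = 2647
adjust_airspeed(-15.67): V ← 46.22 -15.67 = 30.55 m/s
throttle_to(6474): rpm ← 6474
throttle_to(1625): rpm ← 1625
final state: V = 30.55 m/s, rpm = 1625 → n = rpm/60 = 27.083333 rev/s
target J* = 0.6503; solve J* = V/(n·D) for n: n = V/(J*·D) = 30.55/(0.6503 × 3.493) = 13.449275 rev/s
rpm = 60·n = 806.956502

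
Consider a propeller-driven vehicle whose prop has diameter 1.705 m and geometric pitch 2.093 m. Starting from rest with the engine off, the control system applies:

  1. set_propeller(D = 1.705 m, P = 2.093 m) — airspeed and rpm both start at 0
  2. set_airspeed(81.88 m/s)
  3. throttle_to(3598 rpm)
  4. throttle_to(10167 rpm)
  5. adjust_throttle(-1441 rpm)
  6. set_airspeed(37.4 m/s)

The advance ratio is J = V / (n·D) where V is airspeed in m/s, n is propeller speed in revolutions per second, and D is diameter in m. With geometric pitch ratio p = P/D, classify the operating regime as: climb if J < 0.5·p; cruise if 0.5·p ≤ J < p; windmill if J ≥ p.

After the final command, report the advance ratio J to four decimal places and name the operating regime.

set_propeller: D = 1.705 m, P = 2.093 m (p = P/D = 1.227566); state ← (V=0, rpm=0)
set_airspeed(81.88): V ← 81.88 m/s
throttle_to(3598): rpm ← 3598
throttle_to(10167): rpm ← 10167
adjust_throttle(-1441): rpm ← 10167 -1441 = 8726
set_airspeed(37.4): V ← 37.4 m/s
final state: V = 37.4 m/s, rpm = 8726 → n = rpm/60 = 145.433333 rev/s
J = V / (n·D) = 37.4 / (145.433333 × 1.705) = 0.150828
regime bands: climb J<0.6138 | cruise [0.6138, 1.2276) | windmill J≥1.2276
J = 0.1508 → climb

J = 0.1508, regime = climb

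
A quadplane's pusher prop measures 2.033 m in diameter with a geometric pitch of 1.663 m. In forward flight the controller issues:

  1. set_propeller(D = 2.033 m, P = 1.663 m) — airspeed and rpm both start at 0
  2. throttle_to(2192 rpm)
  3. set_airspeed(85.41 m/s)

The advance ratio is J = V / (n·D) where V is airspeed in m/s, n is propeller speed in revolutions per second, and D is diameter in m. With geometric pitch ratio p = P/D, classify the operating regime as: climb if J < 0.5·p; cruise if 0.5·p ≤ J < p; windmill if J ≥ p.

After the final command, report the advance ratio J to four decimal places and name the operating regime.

J = 1.1500, regime = windmill

set_propeller: D = 2.033 m, P = 1.663 m (p = P/D = 0.818003); state ← (V=0, rpm=0)
throttle_to(2192): rpm ← 2192
set_airspeed(85.41): V ← 85.41 m/s
final state: V = 85.41 m/s, rpm = 2192 → n = rpm/60 = 36.533333 rev/s
J = V / (n·D) = 85.41 / (36.533333 × 2.033) = 1.149958
regime bands: climb J<0.4090 | cruise [0.4090, 0.8180) | windmill J≥0.8180
J = 1.1500 → windmill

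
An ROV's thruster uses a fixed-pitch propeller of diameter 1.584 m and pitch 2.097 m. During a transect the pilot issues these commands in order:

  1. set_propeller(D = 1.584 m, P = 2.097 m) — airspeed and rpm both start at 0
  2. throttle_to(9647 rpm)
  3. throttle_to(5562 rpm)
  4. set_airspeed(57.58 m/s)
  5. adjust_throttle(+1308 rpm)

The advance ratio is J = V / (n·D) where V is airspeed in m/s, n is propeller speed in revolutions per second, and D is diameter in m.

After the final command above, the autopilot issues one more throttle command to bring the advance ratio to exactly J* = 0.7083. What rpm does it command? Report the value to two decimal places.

set_propeller: D = 1.584 m, P = 2.097 m (p = P/D = 1.323864); state ← (V=0, rpm=0)
throttle_to(9647): rpm ← 9647
throttle_to(5562): rpm ← 5562
set_airspeed(57.58): V ← 57.58 m/s
adjust_throttle(+1308): rpm ← 5562 +1308 = 6870
final state: V = 57.58 m/s, rpm = 6870 → n = rpm/60 = 114.500000 rev/s
target J* = 0.7083; solve J* = V/(n·D) for n: n = V/(J*·D) = 57.58/(0.7083 × 1.584) = 51.321488 rev/s
rpm = 60·n = 3079.289293

rpm = 3079.29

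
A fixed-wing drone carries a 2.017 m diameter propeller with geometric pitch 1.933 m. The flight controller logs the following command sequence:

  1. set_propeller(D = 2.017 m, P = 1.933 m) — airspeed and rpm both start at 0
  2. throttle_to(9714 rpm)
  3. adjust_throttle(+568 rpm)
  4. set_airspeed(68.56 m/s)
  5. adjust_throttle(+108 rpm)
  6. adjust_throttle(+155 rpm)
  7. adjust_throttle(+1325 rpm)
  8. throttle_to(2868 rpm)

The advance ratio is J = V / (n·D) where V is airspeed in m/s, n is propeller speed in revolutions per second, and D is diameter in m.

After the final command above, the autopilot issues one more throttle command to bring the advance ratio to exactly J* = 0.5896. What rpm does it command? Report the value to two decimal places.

set_propeller: D = 2.017 m, P = 1.933 m (p = P/D = 0.958354); state ← (V=0, rpm=0)
throttle_to(9714): rpm ← 9714
adjust_throttle(+568): rpm ← 9714 +568 = 10282
set_airspeed(68.56): V ← 68.56 m/s
adjust_throttle(+108): rpm ← 10282 +108 = 10390
adjust_throttle(+155): rpm ← 10390 +155 = 10545
adjust_throttle(+1325): rpm ← 10545 +1325 = 11870
throttle_to(2868): rpm ← 2868
final state: V = 68.56 m/s, rpm = 2868 → n = rpm/60 = 47.800000 rev/s
target J* = 0.5896; solve J* = V/(n·D) for n: n = V/(J*·D) = 68.56/(0.5896 × 2.017) = 57.651078 rev/s
rpm = 60·n = 3459.064707

rpm = 3459.06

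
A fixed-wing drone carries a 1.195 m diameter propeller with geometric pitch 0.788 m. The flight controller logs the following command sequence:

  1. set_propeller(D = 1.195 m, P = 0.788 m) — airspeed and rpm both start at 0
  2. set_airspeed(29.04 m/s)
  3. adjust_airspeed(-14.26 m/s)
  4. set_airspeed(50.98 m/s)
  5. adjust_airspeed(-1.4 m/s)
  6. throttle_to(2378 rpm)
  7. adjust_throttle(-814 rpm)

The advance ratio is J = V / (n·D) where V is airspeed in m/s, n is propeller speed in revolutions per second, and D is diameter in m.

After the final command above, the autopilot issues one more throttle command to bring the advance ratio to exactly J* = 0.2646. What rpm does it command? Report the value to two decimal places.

rpm = 9408.06

set_propeller: D = 1.195 m, P = 0.788 m (p = P/D = 0.659414); state ← (V=0, rpm=0)
set_airspeed(29.04): V ← 29.04 m/s
adjust_airspeed(-14.26): V ← 29.04 -14.26 = 14.78 m/s
set_airspeed(50.98): V ← 50.98 m/s
adjust_airspeed(-1.4): V ← 50.98 -1.4 = 49.58 m/s
throttle_to(2378): rpm ← 2378
adjust_throttle(-814): rpm ← 2378 -814 = 1564
final state: V = 49.58 m/s, rpm = 1564 → n = rpm/60 = 26.066667 rev/s
target J* = 0.2646; solve J* = V/(n·D) for n: n = V/(J*·D) = 49.58/(0.2646 × 1.195) = 156.800982 rev/s
rpm = 60·n = 9408.058900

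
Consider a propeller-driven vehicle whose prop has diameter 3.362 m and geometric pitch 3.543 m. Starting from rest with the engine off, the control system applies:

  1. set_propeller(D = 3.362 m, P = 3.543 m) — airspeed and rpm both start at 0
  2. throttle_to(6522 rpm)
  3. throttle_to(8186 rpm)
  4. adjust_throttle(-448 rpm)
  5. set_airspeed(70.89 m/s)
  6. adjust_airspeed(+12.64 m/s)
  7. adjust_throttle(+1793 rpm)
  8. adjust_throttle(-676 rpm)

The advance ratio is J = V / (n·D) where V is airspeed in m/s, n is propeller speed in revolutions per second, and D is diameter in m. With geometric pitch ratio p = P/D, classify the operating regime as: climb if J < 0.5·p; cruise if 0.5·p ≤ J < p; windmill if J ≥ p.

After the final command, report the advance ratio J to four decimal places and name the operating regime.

J = 0.1683, regime = climb

set_propeller: D = 3.362 m, P = 3.543 m (p = P/D = 1.053837); state ← (V=0, rpm=0)
throttle_to(6522): rpm ← 6522
throttle_to(8186): rpm ← 8186
adjust_throttle(-448): rpm ← 8186 -448 = 7738
set_airspeed(70.89): V ← 70.89 m/s
adjust_airspeed(+12.64): V ← 70.89 +12.64 = 83.53 m/s
adjust_throttle(+1793): rpm ← 7738 +1793 = 9531
adjust_throttle(-676): rpm ← 9531 -676 = 8855
final state: V = 83.53 m/s, rpm = 8855 → n = rpm/60 = 147.583333 rev/s
J = V / (n·D) = 83.53 / (147.583333 × 3.362) = 0.168348
regime bands: climb J<0.5269 | cruise [0.5269, 1.0538) | windmill J≥1.0538
J = 0.1683 → climb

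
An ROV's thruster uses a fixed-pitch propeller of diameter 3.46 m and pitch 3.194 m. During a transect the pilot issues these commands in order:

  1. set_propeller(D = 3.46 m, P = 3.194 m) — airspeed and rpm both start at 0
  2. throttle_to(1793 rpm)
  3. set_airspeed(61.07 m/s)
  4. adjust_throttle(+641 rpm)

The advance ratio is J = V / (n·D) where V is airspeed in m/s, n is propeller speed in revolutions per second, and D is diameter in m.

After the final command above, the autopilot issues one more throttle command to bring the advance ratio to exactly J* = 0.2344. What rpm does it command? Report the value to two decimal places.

set_propeller: D = 3.46 m, P = 3.194 m (p = P/D = 0.923121); state ← (V=0, rpm=0)
throttle_to(1793): rpm ← 1793
set_airspeed(61.07): V ← 61.07 m/s
adjust_throttle(+641): rpm ← 1793 +641 = 2434
final state: V = 61.07 m/s, rpm = 2434 → n = rpm/60 = 40.566667 rev/s
target J* = 0.2344; solve J* = V/(n·D) for n: n = V/(J*·D) = 61.07/(0.2344 × 3.46) = 75.299868 rev/s
rpm = 60·n = 4517.992069

rpm = 4517.99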